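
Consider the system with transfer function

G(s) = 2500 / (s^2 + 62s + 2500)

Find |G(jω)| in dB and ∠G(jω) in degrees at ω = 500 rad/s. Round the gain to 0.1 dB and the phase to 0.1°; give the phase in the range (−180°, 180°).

-40.0 dB, -172.9°

At s = jω = j500:
quadratic: (j500)² + 62·j500 + 2500 = -247500 + j31000 → |·| ≈ 2.4943e+05, ∠ ≈ 172.86°
|G| = 2500 / 2.4943e+05 ≈ 0.010023
Gain = 20 log₁₀(0.010023) ≈ -39.98 dB
∠G = 0.00° − 172.86° = -172.86°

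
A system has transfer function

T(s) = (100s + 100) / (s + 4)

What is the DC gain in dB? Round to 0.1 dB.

28.0 dB

T(0) = 100 / 4 = 25
20 log₁₀(25) ≈ 27.96 dB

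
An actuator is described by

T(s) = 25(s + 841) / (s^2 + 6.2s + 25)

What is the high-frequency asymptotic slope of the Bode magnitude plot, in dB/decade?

Each pole contributes −20 dB/decade at high frequency; each zero contributes +20 dB/decade.
Net: 1 zero(s) − 2 pole(s) → -20 dB/decade.

-20 dB/decade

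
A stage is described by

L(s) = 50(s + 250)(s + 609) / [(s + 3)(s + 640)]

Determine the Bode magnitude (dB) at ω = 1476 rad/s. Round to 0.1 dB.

At s = jω = j1476:
zero (s+250): 250 + j1476 → |·| = √(250²+1476²) = √2241076 ≈ 1497, ∠ = arctan(1476/250) ≈ 80.39°
zero (s+609): 609 + j1476 → |·| = √(609²+1476²) = √2549457 ≈ 1596.7, ∠ = arctan(1476/609) ≈ 67.58°
pole (s+3): 3 + j1476 → |·| = √(3²+1476²) = √2178585 ≈ 1476, ∠ = arctan(1476/3) ≈ 89.88°
pole (s+640): 640 + j1476 → |·| = √(640²+1476²) = √2588176 ≈ 1608.8, ∠ = arctan(1476/640) ≈ 66.56°
|L| = 50 · 2.3903e+06 / 2.3746e+06 ≈ 50.331
Gain = 20 log₁₀(50.331) ≈ 34.04 dB

34.0 dB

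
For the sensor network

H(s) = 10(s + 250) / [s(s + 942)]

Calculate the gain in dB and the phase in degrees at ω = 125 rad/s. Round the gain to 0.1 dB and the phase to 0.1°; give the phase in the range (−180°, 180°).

At s = jω = j125:
zero (s+250): 250 + j125 → |·| = √(250²+125²) = √78125 ≈ 279.51, ∠ = arctan(125/250) ≈ 26.57°
pole (s+942): 942 + j125 → |·| = √(942²+125²) = √902989 ≈ 950.26, ∠ = arctan(125/942) ≈ 7.56°
pole at origin: |s| = 125, ∠ = 90.00° (in denominator)
|H| = 10 · 279.51 / 1.1878e+05 ≈ 0.023532
Gain = 20 log₁₀(0.023532) ≈ -32.57 dB
∠H = 26.57° − 97.56° = -70.99°

-32.6 dB, -71.0°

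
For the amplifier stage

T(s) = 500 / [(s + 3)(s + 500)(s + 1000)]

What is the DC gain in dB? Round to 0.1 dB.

-69.5 dB

T(0) = 500 / (3·500·1000) ≈ 0.00033333
20 log₁₀(0.00033333) ≈ -69.54 dB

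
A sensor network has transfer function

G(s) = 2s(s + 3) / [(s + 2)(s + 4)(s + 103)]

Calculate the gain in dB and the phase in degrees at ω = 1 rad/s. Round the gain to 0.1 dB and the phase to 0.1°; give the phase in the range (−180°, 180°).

At s = jω = j1:
zero (s+3): 3 + j1 → |·| = √(3²+1²) = √10 ≈ 3.1623, ∠ = arctan(1/3) ≈ 18.43°
zero at origin: s = j1 → |·| = 1, ∠ = 90.00°
pole (s+2): 2 + j1 → |·| = √(2²+1²) = √5 ≈ 2.2361, ∠ = arctan(1/2) ≈ 26.57°
pole (s+4): 4 + j1 → |·| = √(4²+1²) = √17 ≈ 4.1231, ∠ = arctan(1/4) ≈ 14.04°
pole (s+103): 103 + j1 → |·| = √(103²+1²) = √10610 ≈ 103, ∠ = arctan(1/103) ≈ 0.56°
|G| = 2 · 3.1623 / 949.63 ≈ 0.0066601
Gain = 20 log₁₀(0.0066601) ≈ -43.53 dB
∠G = 108.43° − 41.17° = 67.26°

-43.5 dB, 67.3°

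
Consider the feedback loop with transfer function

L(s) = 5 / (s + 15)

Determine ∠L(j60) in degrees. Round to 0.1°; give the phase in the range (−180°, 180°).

-76.0°

Substitute s = j60:
Numerator: 5 = 5 + j0
Denominator: (j60) + 15 = 15 + j60
|N| = √(5² + 0²) ≈ 5, ∠N ≈ 0.00°
|D| = √(15² + 60²) ≈ 61.847, ∠D ≈ 75.96°
∠L = 0.00° − 75.96° = -75.96°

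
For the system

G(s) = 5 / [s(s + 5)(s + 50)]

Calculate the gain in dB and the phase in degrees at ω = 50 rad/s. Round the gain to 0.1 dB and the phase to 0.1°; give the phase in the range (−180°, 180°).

-91.0 dB, 140.7°

At s = jω = j50:
pole (s+5): 5 + j50 → |·| = √(5²+50²) = √2525 ≈ 50.249, ∠ = arctan(50/5) ≈ 84.29°
pole (s+50): 50 + j50 → |·| = √(50²+50²) = √5000 ≈ 70.711, ∠ = arctan(50/50) ≈ 45.00°
pole at origin: |s| = 50, ∠ = 90.00° (in denominator)
|G| = 5 / 1.7766e+05 ≈ 2.8144e-05
Gain = 20 log₁₀(2.8144e-05) ≈ -91.01 dB
∠G = 0.00° − 219.29° = -219.29° ≡ 140.71° (principal value)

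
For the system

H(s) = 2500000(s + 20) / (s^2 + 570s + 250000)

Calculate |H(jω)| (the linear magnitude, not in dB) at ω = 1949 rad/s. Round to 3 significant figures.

1.31e+03

At s = jω = j1949:
zero (s+20): 20 + j1949 → |·| = √(20²+1949²) = √3799001 ≈ 1949.1, ∠ = arctan(1949/20) ≈ 89.41°
quadratic: (j1949)² + 570·j1949 + 250000 = -3548601 + j1110930 → |·| ≈ 3.7184e+06, ∠ ≈ 162.62°
|H| = 2500000 · 1949.1 / 3.7184e+06 ≈ 1310.4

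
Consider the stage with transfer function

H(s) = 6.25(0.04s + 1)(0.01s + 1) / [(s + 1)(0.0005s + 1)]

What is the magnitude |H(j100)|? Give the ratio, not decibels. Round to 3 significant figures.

At ω = 100 rad/s:
zero (1 + j100·0.04) = 1 + j4 → |·| ≈ 4.1231, ∠ ≈ 75.96°
zero (1 + j100·0.01) = 1 + j1 → |·| ≈ 1.4142, ∠ ≈ 45.00°
pole (1 + j100·1) = 1 + j100 → |·| ≈ 100, ∠ ≈ 89.43°
pole (1 + j100·0.0005) = 1 + j0.05 → |·| ≈ 1.0012, ∠ ≈ 2.86°
|H| = 6.25 · 4.1231 · 1.4142 / (100 · 1.0012) ≈ 0.36399

0.364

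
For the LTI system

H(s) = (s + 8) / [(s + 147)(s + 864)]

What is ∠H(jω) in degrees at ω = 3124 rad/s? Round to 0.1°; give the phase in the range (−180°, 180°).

At s = jω = j3124:
zero (s+8): 8 + j3124 → |·| = √(8²+3124²) = √9759440 ≈ 3124, ∠ = arctan(3124/8) ≈ 89.85°
pole (s+147): 147 + j3124 → |·| = √(147²+3124²) = √9780985 ≈ 3127.5, ∠ = arctan(3124/147) ≈ 87.31°
pole (s+864): 864 + j3124 → |·| = √(864²+3124²) = √10505872 ≈ 3241.3, ∠ = arctan(3124/864) ≈ 74.54°
∠H = 89.85° − 161.85° = -72.00°

-72.0°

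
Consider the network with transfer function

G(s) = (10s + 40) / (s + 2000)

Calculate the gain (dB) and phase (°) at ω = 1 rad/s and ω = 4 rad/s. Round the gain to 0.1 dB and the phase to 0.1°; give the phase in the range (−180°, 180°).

ω = 1: -33.7 dB, 14.0°; ω = 4: -31.0 dB, 44.9°

Substitute s = j1:
Numerator: 10(j1) + 40 = 40 + j10
Denominator: (j1) + 2000 = 2000 + j1
|N| = √(40² + 10²) ≈ 41.231, ∠N ≈ 14.04°
|D| = √(2000² + 1²) ≈ 2000, ∠D ≈ 0.03°
|G| = 41.231 / 2000 ≈ 0.020616
Gain = 20 log₁₀(0.020616) ≈ -33.72 dB
∠G = 14.04° − 0.03° = 14.01°

Substitute s = j4:
Numerator: 10(j4) + 40 = 40 + j40
Denominator: (j4) + 2000 = 2000 + j4
|N| = √(40² + 40²) ≈ 56.569, ∠N ≈ 45.00°
|D| = √(2000² + 4²) ≈ 2000, ∠D ≈ 0.11°
|G| = 56.569 / 2000 ≈ 0.028285
Gain = 20 log₁₀(0.028285) ≈ -30.97 dB
∠G = 45.00° − 0.11° = 44.89°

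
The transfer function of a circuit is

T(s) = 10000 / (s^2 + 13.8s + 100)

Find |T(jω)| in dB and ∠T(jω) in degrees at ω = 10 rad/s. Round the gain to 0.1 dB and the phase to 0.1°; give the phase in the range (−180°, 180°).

At s = jω = j10:
quadratic: (j10)² + 13.8·j10 + 100 = 0 + j138 → |·| ≈ 138, ∠ ≈ 90.00°
|T| = 10000 / 138 ≈ 72.464
Gain = 20 log₁₀(72.464) ≈ 37.20 dB
∠T = 0.00° − 90.00° = -90.00°

37.2 dB, -90.0°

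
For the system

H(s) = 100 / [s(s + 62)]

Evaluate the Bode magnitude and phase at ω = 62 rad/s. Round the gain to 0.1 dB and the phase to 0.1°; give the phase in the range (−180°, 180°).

-34.7 dB, -135.0°

At s = jω = j62:
pole (s+62): 62 + j62 → |·| = √(62²+62²) = √7688 ≈ 87.681, ∠ = arctan(62/62) ≈ 45.00°
pole at origin: |s| = 62, ∠ = 90.00° (in denominator)
|H| = 100 / 5436.2 ≈ 0.018395
Gain = 20 log₁₀(0.018395) ≈ -34.71 dB
∠H = 0.00° − 135.00° = -135.00°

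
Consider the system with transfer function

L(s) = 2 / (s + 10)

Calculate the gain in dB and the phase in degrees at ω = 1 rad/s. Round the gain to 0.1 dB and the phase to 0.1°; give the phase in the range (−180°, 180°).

At s = jω = j1:
pole (s+10): 10 + j1 → |·| = √(10²+1²) = √101 ≈ 10.05, ∠ = arctan(1/10) ≈ 5.71°
|L| = 2 / 10.05 ≈ 0.199
Gain = 20 log₁₀(0.199) ≈ -14.02 dB
∠L = 0.00° − 5.71° = -5.71°

-14.0 dB, -5.7°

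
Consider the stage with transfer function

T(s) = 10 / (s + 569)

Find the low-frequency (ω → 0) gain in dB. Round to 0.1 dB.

-35.1 dB

T(0) = 10 / 569 ≈ 0.017575
20 log₁₀(0.017575) ≈ -35.10 dB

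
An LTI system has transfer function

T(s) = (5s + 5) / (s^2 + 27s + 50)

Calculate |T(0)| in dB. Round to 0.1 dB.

-20.0 dB

T(0) = 5 / 50 = 0.1
20 log₁₀(0.1) ≈ -20.00 dB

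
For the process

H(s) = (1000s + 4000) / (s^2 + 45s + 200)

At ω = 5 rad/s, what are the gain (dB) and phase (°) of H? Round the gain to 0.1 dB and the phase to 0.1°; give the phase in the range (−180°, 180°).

27.0 dB, -0.8°

Substitute s = j5:
Numerator: 1000(j5) + 4000 = 4000 + j5000
Denominator: (j5)^2 + 45(j5) + 200 = 175 + j225
|N| = √(4000² + 5000²) ≈ 6403.1, ∠N ≈ 51.34°
|D| = √(175² + 225²) ≈ 285.04, ∠D ≈ 52.13°
|H| = 6403.1 / 285.04 ≈ 22.464
Gain = 20 log₁₀(22.464) ≈ 27.03 dB
∠H = 51.34° − 52.13° = -0.79°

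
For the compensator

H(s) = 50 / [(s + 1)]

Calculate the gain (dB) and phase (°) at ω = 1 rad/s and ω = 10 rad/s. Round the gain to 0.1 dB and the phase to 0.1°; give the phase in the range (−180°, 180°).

ω = 1: 31.0 dB, -45.0°; ω = 10: 13.9 dB, -84.3°

At ω = 1 rad/s:
pole (1 + j1·1) = 1 + j1 → |·| ≈ 1.4142, ∠ ≈ 45.00°
|H| = 50 · 1 / (1.4142) ≈ 35.356
Gain = 20 log₁₀(35.356) ≈ 30.97 dB
∠H = (0°) − (45.00°) = -45.00°

At ω = 10 rad/s:
pole (1 + j10·1) = 1 + j10 → |·| ≈ 10.05, ∠ ≈ 84.29°
|H| = 50 · 1 / (10.05) ≈ 4.9751
Gain = 20 log₁₀(4.9751) ≈ 13.94 dB
∠H = (0°) − (84.29°) = -84.29°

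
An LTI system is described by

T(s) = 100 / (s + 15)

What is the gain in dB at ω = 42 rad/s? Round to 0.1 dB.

Substitute s = j42:
Numerator: 100 = 100 + j0
Denominator: (j42) + 15 = 15 + j42
|N| = √(100² + 0²) ≈ 100, ∠N ≈ 0.00°
|D| = √(15² + 42²) ≈ 44.598, ∠D ≈ 70.35°
|T| = 100 / 44.598 ≈ 2.2423
Gain = 20 log₁₀(2.2423) ≈ 7.01 dB

7.0 dB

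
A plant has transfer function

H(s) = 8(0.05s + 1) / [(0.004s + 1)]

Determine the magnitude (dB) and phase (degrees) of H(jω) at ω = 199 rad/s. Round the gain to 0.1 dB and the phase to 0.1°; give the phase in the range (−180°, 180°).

At ω = 199 rad/s:
zero (1 + j199·0.05) = 1 + j9.95 → |·| ≈ 10, ∠ ≈ 84.26°
pole (1 + j199·0.004) = 1 + j0.796 → |·| ≈ 1.2781, ∠ ≈ 38.52°
|H| = 8 · 10 / (1.2781) ≈ 62.593
Gain = 20 log₁₀(62.593) ≈ 35.93 dB
∠H = (84.26°) − (38.52°) = 45.74°

35.9 dB, 45.7°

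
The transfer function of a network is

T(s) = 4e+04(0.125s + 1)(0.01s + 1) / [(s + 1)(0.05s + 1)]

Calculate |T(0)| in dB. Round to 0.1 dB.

T(0) = 4e+04 · 1 / 1 = 40000
20 log₁₀(40000) ≈ 92.04 dB

92.0 dB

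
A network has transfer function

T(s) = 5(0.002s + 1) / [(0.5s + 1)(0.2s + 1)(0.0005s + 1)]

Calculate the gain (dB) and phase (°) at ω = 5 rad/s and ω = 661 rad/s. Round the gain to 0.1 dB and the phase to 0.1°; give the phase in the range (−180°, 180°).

ω = 5: 2.4 dB, -112.8°; ω = 661: -74.9 dB, -144.8°

At ω = 5 rad/s:
zero (1 + j5·0.002) = 1 + j0.01 → |·| ≈ 1, ∠ ≈ 0.57°
pole (1 + j5·0.5) = 1 + j2.5 → |·| ≈ 2.6926, ∠ ≈ 68.20°
pole (1 + j5·0.2) = 1 + j1 → |·| ≈ 1.4142, ∠ ≈ 45.00°
pole (1 + j5·0.0005) = 1 + j0.0025 → |·| ≈ 1, ∠ ≈ 0.14°
|T| = 5 · 1 / (2.6926 · 1.4142 · 1) ≈ 1.3131
Gain = 20 log₁₀(1.3131) ≈ 2.37 dB
∠T = (0.57°) − (68.20° + 45.00° + 0.14°) = -112.77°

At ω = 661 rad/s:
zero (1 + j661·0.002) = 1 + j1.322 → |·| ≈ 1.6576, ∠ ≈ 52.90°
pole (1 + j661·0.5) = 1 + j330.5 → |·| ≈ 330.5, ∠ ≈ 89.83°
pole (1 + j661·0.2) = 1 + j132.2 → |·| ≈ 132.2, ∠ ≈ 89.57°
pole (1 + j661·0.0005) = 1 + j0.3305 → |·| ≈ 1.0532, ∠ ≈ 18.29°
|T| = 5 · 1.6576 / (330.5 · 132.2 · 1.0532) ≈ 0.00018011
Gain = 20 log₁₀(0.00018011) ≈ -74.89 dB
∠T = (52.90°) − (89.83° + 89.57° + 18.29°) = -144.79°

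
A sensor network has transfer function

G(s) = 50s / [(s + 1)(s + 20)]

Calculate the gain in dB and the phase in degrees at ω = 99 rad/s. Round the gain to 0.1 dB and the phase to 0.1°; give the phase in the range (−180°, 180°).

At s = jω = j99:
zero at origin: s = j99 → |·| = 99, ∠ = 90.00°
pole (s+1): 1 + j99 → |·| = √(1²+99²) = √9802 ≈ 99.005, ∠ = arctan(99/1) ≈ 89.42°
pole (s+20): 20 + j99 → |·| = √(20²+99²) = √10201 ≈ 101, ∠ = arctan(99/20) ≈ 78.58°
|G| = 50 · 99 / 9999.5 ≈ 0.49502
Gain = 20 log₁₀(0.49502) ≈ -6.11 dB
∠G = 90.00° − 168.00° = -78.00°

-6.1 dB, -78.0°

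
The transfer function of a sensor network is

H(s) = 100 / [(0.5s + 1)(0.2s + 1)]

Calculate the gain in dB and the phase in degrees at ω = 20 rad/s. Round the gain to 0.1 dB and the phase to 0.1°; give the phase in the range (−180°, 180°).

At ω = 20 rad/s:
pole (1 + j20·0.5) = 1 + j10 → |·| ≈ 10.05, ∠ ≈ 84.29°
pole (1 + j20·0.2) = 1 + j4 → |·| ≈ 4.1231, ∠ ≈ 75.96°
|H| = 100 · 1 / (10.05 · 4.1231) ≈ 2.4133
Gain = 20 log₁₀(2.4133) ≈ 7.65 dB
∠H = (0°) − (84.29° + 75.96°) = -160.25°

7.7 dB, -160.3°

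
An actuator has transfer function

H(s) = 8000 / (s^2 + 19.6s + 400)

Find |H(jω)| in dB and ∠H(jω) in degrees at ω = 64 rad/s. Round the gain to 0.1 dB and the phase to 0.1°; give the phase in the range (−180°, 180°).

At s = jω = j64:
quadratic: (j64)² + 19.6·j64 + 400 = -3696 + j1254.4 → |·| ≈ 3903.1, ∠ ≈ 161.25°
|H| = 8000 / 3903.1 ≈ 2.0497
Gain = 20 log₁₀(2.0497) ≈ 6.23 dB
∠H = 0.00° − 161.25° = -161.25°

6.2 dB, -161.3°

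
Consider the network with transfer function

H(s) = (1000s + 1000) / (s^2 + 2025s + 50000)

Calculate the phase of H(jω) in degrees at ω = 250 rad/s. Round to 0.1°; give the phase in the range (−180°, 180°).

-1.6°

Substitute s = j250:
Numerator: 1000(j250) + 1000 = 1000 + j250000
Denominator: (j250)^2 + 2025(j250) + 50000 = -12500 + j506250
|N| = √(1000² + 250000²) ≈ 2.5e+05, ∠N ≈ 89.77°
|D| = √(12500² + 506250²) ≈ 5.064e+05, ∠D ≈ 91.41°
∠H = 89.77° − 91.41° = -1.64°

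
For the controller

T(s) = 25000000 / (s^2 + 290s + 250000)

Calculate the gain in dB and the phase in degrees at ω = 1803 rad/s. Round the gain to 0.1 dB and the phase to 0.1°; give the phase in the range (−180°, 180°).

18.3 dB, -170.1°

At s = jω = j1803:
quadratic: (j1803)² + 290·j1803 + 250000 = -3000809 + j522870 → |·| ≈ 3.046e+06, ∠ ≈ 170.12°
|T| = 25000000 / 3.046e+06 ≈ 8.2075
Gain = 20 log₁₀(8.2075) ≈ 18.28 dB
∠T = 0.00° − 170.12° = -170.12°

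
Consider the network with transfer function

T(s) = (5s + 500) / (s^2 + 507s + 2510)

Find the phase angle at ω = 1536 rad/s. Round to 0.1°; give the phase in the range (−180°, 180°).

Substitute s = j1536:
Numerator: 5(j1536) + 500 = 500 + j7680
Denominator: (j1536)^2 + 507(j1536) + 2510 = -2356786 + j778752
|N| = √(500² + 7680²) ≈ 7696.3, ∠N ≈ 86.28°
|D| = √(2356786² + 778752²) ≈ 2.4821e+06, ∠D ≈ 161.71°
∠T = 86.28° − 161.71° = -75.43°

-75.4°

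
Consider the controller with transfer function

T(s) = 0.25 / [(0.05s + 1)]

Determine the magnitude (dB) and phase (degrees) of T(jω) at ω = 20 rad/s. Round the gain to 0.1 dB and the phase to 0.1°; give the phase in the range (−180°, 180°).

At ω = 20 rad/s:
pole (1 + j20·0.05) = 1 + j1 → |·| ≈ 1.4142, ∠ ≈ 45.00°
|T| = 0.25 · 1 / (1.4142) ≈ 0.17678
Gain = 20 log₁₀(0.17678) ≈ -15.05 dB
∠T = (0°) − (45.00°) = -45.00°

-15.1 dB, -45.0°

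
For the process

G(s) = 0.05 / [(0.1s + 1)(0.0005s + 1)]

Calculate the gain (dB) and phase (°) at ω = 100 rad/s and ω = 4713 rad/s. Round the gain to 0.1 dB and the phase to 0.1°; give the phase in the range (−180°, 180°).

ω = 100: -46.1 dB, -87.2°; ω = 4713: -87.7 dB, -156.9°

At ω = 100 rad/s:
pole (1 + j100·0.1) = 1 + j10 → |·| ≈ 10.05, ∠ ≈ 84.29°
pole (1 + j100·0.0005) = 1 + j0.05 → |·| ≈ 1.0012, ∠ ≈ 2.86°
|G| = 0.05 · 1 / (10.05 · 1.0012) ≈ 0.0049692
Gain = 20 log₁₀(0.0049692) ≈ -46.07 dB
∠G = (0°) − (84.29° + 2.86°) = -87.15°

At ω = 4713 rad/s:
pole (1 + j4713·0.1) = 1 + j471.3 → |·| ≈ 471.3, ∠ ≈ 89.88°
pole (1 + j4713·0.0005) = 1 + j2.3565 → |·| ≈ 2.5599, ∠ ≈ 67.01°
|G| = 0.05 · 1 / (471.3 · 2.5599) ≈ 4.1443e-05
Gain = 20 log₁₀(4.1443e-05) ≈ -87.65 dB
∠G = (0°) − (89.88° + 67.01°) = -156.89°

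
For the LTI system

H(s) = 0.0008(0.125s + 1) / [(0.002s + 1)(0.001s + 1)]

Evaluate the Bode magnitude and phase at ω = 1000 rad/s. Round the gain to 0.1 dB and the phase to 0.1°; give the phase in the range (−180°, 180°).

At ω = 1000 rad/s:
zero (1 + j1000·0.125) = 1 + j125 → |·| ≈ 125, ∠ ≈ 89.54°
pole (1 + j1000·0.002) = 1 + j2 → |·| ≈ 2.2361, ∠ ≈ 63.43°
pole (1 + j1000·0.001) = 1 + j1 → |·| ≈ 1.4142, ∠ ≈ 45.00°
|H| = 0.0008 · 125 / (2.2361 · 1.4142) ≈ 0.031623
Gain = 20 log₁₀(0.031623) ≈ -30.00 dB
∠H = (89.54°) − (63.43° + 45.00°) = -18.89°

-30.0 dB, -18.9°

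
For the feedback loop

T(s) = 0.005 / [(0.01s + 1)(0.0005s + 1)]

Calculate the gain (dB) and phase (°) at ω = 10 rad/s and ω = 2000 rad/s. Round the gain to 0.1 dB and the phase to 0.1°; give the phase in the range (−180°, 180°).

ω = 10: -46.1 dB, -6.0°; ω = 2000: -75.1 dB, -132.1°

At ω = 10 rad/s:
pole (1 + j10·0.01) = 1 + j0.1 → |·| ≈ 1.005, ∠ ≈ 5.71°
pole (1 + j10·0.0005) = 1 + j0.005 → |·| ≈ 1, ∠ ≈ 0.29°
|T| = 0.005 · 1 / (1.005 · 1) ≈ 0.0049751
Gain = 20 log₁₀(0.0049751) ≈ -46.06 dB
∠T = (0°) − (5.71° + 0.29°) = -6.00°

At ω = 2000 rad/s:
pole (1 + j2000·0.01) = 1 + j20 → |·| ≈ 20.025, ∠ ≈ 87.14°
pole (1 + j2000·0.0005) = 1 + j1 → |·| ≈ 1.4142, ∠ ≈ 45.00°
|T| = 0.005 · 1 / (20.025 · 1.4142) ≈ 0.00017656
Gain = 20 log₁₀(0.00017656) ≈ -75.06 dB
∠T = (0°) − (87.14° + 45.00°) = -132.14°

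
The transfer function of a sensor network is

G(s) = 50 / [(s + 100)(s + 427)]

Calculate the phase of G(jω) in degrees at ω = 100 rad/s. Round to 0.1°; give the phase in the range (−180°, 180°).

-58.2°

At s = jω = j100:
pole (s+100): 100 + j100 → |·| = √(100²+100²) = √20000 ≈ 141.42, ∠ = arctan(100/100) ≈ 45.00°
pole (s+427): 427 + j100 → |·| = √(427²+100²) = √192329 ≈ 438.55, ∠ = arctan(100/427) ≈ 13.18°
∠G = 0.00° − 58.18° = -58.18°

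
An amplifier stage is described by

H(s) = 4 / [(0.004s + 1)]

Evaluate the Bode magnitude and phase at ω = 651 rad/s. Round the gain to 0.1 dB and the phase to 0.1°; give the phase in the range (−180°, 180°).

3.1 dB, -69.0°

At ω = 651 rad/s:
pole (1 + j651·0.004) = 1 + j2.604 → |·| ≈ 2.7894, ∠ ≈ 68.99°
|H| = 4 · 1 / (2.7894) ≈ 1.434
Gain = 20 log₁₀(1.434) ≈ 3.13 dB
∠H = (0°) − (68.99°) = -68.99°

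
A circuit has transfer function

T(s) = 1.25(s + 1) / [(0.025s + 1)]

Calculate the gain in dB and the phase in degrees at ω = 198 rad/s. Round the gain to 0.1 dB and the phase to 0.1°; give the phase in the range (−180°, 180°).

33.8 dB, 11.1°

At ω = 198 rad/s:
zero (1 + j198·1) = 1 + j198 → |·| ≈ 198, ∠ ≈ 89.71°
pole (1 + j198·0.025) = 1 + j4.95 → |·| ≈ 5.05, ∠ ≈ 78.58°
|T| = 1.25 · 198 / (5.05) ≈ 49.01
Gain = 20 log₁₀(49.01) ≈ 33.81 dB
∠T = (89.71°) − (78.58°) = 11.13°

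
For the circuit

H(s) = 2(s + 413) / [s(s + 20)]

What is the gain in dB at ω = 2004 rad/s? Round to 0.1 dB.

At s = jω = j2004:
zero (s+413): 413 + j2004 → |·| = √(413²+2004²) = √4186585 ≈ 2046.1, ∠ = arctan(2004/413) ≈ 78.36°
pole (s+20): 20 + j2004 → |·| = √(20²+2004²) = √4016416 ≈ 2004.1, ∠ = arctan(2004/20) ≈ 89.43°
pole at origin: |s| = 2004, ∠ = 90.00° (in denominator)
|H| = 2 · 2046.1 / 4.0162e+06 ≈ 0.0010189
Gain = 20 log₁₀(0.0010189) ≈ -59.84 dB

-59.8 dB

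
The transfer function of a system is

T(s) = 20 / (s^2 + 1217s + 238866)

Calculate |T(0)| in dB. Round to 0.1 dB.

T(0) = 20 / 238866 ≈ 8.3729e-05
20 log₁₀(8.3729e-05) ≈ -81.54 dB

-81.5 dB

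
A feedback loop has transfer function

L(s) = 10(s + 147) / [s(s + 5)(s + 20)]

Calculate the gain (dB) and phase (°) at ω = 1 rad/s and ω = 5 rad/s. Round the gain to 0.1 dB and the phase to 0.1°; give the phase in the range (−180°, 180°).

ω = 1: 23.2 dB, -103.8°; ω = 5: 6.1 dB, -147.1°

At s = jω = j1:
zero (s+147): 147 + j1 → |·| = √(147²+1²) = √21610 ≈ 147, ∠ = arctan(1/147) ≈ 0.39°
pole (s+5): 5 + j1 → |·| = √(5²+1²) = √26 ≈ 5.099, ∠ = arctan(1/5) ≈ 11.31°
pole (s+20): 20 + j1 → |·| = √(20²+1²) = √401 ≈ 20.025, ∠ = arctan(1/20) ≈ 2.86°
pole at origin: |s| = 1, ∠ = 90.00° (in denominator)
|L| = 10 · 147 / 102.11 ≈ 14.396
Gain = 20 log₁₀(14.396) ≈ 23.16 dB
∠L = 0.39° − 104.17° = -103.78°

At s = jω = j5:
zero (s+147): 147 + j5 → |·| = √(147²+5²) = √21634 ≈ 147.09, ∠ = arctan(5/147) ≈ 1.95°
pole (s+5): 5 + j5 → |·| = √(5²+5²) = √50 ≈ 7.0711, ∠ = arctan(5/5) ≈ 45.00°
pole (s+20): 20 + j5 → |·| = √(20²+5²) = √425 ≈ 20.616, ∠ = arctan(5/20) ≈ 14.04°
pole at origin: |s| = 5, ∠ = 90.00° (in denominator)
|L| = 10 · 147.09 / 728.89 ≈ 2.018
Gain = 20 log₁₀(2.018) ≈ 6.10 dB
∠L = 1.95° − 149.04° = -147.09°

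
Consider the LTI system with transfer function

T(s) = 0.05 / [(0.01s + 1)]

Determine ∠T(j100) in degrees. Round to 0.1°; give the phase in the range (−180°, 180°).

At ω = 100 rad/s:
pole (1 + j100·0.01) = 1 + j1 → |·| ≈ 1.4142, ∠ ≈ 45.00°
∠T = (0°) − (45.00°) = -45.00°

-45.0°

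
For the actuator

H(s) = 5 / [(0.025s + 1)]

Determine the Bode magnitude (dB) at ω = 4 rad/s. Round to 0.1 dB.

13.9 dB

At ω = 4 rad/s:
pole (1 + j4·0.025) = 1 + j0.1 → |·| ≈ 1.005, ∠ ≈ 5.71°
|H| = 5 · 1 / (1.005) ≈ 4.9751
Gain = 20 log₁₀(4.9751) ≈ 13.94 dB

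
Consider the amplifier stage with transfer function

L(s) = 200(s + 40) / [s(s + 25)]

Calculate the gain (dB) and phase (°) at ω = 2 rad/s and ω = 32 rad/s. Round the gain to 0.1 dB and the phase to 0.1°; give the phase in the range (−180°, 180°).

ω = 2: 44.1 dB, -91.7°; ω = 32: 17.9 dB, -103.3°

At s = jω = j2:
zero (s+40): 40 + j2 → |·| = √(40²+2²) = √1604 ≈ 40.05, ∠ = arctan(2/40) ≈ 2.86°
pole (s+25): 25 + j2 → |·| = √(25²+2²) = √629 ≈ 25.08, ∠ = arctan(2/25) ≈ 4.57°
pole at origin: |s| = 2, ∠ = 90.00° (in denominator)
|L| = 200 · 40.05 / 50.16 ≈ 159.69
Gain = 20 log₁₀(159.69) ≈ 44.07 dB
∠L = 2.86° − 94.57° = -91.71°

At s = jω = j32:
zero (s+40): 40 + j32 → |·| = √(40²+32²) = √2624 ≈ 51.225, ∠ = arctan(32/40) ≈ 38.66°
pole (s+25): 25 + j32 → |·| = √(25²+32²) = √1649 ≈ 40.608, ∠ = arctan(32/25) ≈ 52.00°
pole at origin: |s| = 32, ∠ = 90.00° (in denominator)
|L| = 200 · 51.225 / 1299.5 ≈ 7.8838
Gain = 20 log₁₀(7.8838) ≈ 17.93 dB
∠L = 38.66° − 142.00° = -103.34°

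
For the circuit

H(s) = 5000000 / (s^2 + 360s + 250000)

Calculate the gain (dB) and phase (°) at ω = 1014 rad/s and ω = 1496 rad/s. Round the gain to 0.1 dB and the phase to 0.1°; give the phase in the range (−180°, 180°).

ω = 1014: 15.3 dB, -154.9°; ω = 1496: 7.7 dB, -164.8°

At s = jω = j1014:
quadratic: (j1014)² + 360·j1014 + 250000 = -778196 + j365040 → |·| ≈ 8.5956e+05, ∠ ≈ 154.87°
|H| = 5000000 / 8.5956e+05 ≈ 5.8169
Gain = 20 log₁₀(5.8169) ≈ 15.29 dB
∠H = 0.00° − 154.87° = -154.87°

At s = jω = j1496:
quadratic: (j1496)² + 360·j1496 + 250000 = -1988016 + j538560 → |·| ≈ 2.0597e+06, ∠ ≈ 164.84°
|H| = 5000000 / 2.0597e+06 ≈ 2.4275
Gain = 20 log₁₀(2.4275) ≈ 7.70 dB
∠H = 0.00° − 164.84° = -164.84°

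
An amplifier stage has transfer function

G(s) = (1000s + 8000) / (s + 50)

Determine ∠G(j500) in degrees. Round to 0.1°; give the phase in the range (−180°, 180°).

4.8°

Substitute s = j500:
Numerator: 1000(j500) + 8000 = 8000 + j500000
Denominator: (j500) + 50 = 50 + j500
|N| = √(8000² + 500000²) ≈ 5.0006e+05, ∠N ≈ 89.08°
|D| = √(50² + 500²) ≈ 502.49, ∠D ≈ 84.29°
∠G = 89.08° − 84.29° = 4.79°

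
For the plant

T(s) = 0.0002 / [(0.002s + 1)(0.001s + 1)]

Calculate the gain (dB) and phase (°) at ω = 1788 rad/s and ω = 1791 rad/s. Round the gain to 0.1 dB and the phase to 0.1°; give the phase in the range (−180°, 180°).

At ω = 1788 rad/s:
pole (1 + j1788·0.002) = 1 + j3.576 → |·| ≈ 3.7132, ∠ ≈ 74.38°
pole (1 + j1788·0.001) = 1 + j1.788 → |·| ≈ 2.0486, ∠ ≈ 60.78°
|T| = 0.0002 · 1 / (3.7132 · 2.0486) ≈ 2.6292e-05
Gain = 20 log₁₀(2.6292e-05) ≈ -91.60 dB
∠T = (0°) − (74.38° + 60.78°) = -135.16°

At ω = 1791 rad/s:
pole (1 + j1791·0.002) = 1 + j3.582 → |·| ≈ 3.719, ∠ ≈ 74.40°
pole (1 + j1791·0.001) = 1 + j1.791 → |·| ≈ 2.0513, ∠ ≈ 60.82°
|T| = 0.0002 · 1 / (3.719 · 2.0513) ≈ 2.6216e-05
Gain = 20 log₁₀(2.6216e-05) ≈ -91.63 dB
∠T = (0°) − (74.40° + 60.82°) = -135.22°

ω = 1788: -91.6 dB, -135.2°; ω = 1791: -91.6 dB, -135.2°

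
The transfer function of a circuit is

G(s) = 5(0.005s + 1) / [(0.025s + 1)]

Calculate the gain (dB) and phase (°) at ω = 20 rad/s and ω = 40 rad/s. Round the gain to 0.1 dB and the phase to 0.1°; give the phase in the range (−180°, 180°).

ω = 20: 13.1 dB, -20.9°; ω = 40: 11.1 dB, -33.7°

At ω = 20 rad/s:
zero (1 + j20·0.005) = 1 + j0.1 → |·| ≈ 1.005, ∠ ≈ 5.71°
pole (1 + j20·0.025) = 1 + j0.5 → |·| ≈ 1.118, ∠ ≈ 26.57°
|G| = 5 · 1.005 / (1.118) ≈ 4.4946
Gain = 20 log₁₀(4.4946) ≈ 13.05 dB
∠G = (5.71°) − (26.57°) = -20.86°

At ω = 40 rad/s:
zero (1 + j40·0.005) = 1 + j0.2 → |·| ≈ 1.0198, ∠ ≈ 11.31°
pole (1 + j40·0.025) = 1 + j1 → |·| ≈ 1.4142, ∠ ≈ 45.00°
|G| = 5 · 1.0198 / (1.4142) ≈ 3.6056
Gain = 20 log₁₀(3.6056) ≈ 11.14 dB
∠G = (11.31°) − (45.00°) = -33.69°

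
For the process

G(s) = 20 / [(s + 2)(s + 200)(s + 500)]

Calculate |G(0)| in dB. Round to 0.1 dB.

-80.0 dB

G(0) = 20 / (2·200·500) = 0.0001
20 log₁₀(0.0001) ≈ -80.00 dB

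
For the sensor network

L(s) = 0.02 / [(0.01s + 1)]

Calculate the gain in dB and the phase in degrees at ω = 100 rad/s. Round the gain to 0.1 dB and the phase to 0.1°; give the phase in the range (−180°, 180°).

-37.0 dB, -45.0°

At ω = 100 rad/s:
pole (1 + j100·0.01) = 1 + j1 → |·| ≈ 1.4142, ∠ ≈ 45.00°
|L| = 0.02 · 1 / (1.4142) ≈ 0.014142
Gain = 20 log₁₀(0.014142) ≈ -36.99 dB
∠L = (0°) − (45.00°) = -45.00°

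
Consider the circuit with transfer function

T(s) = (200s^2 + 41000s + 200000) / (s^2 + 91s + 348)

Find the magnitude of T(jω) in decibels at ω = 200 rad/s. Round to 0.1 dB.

48.3 dB

Substitute s = j200:
Numerator: 200(j200)^2 + 41000(j200) + 200000 = -7800000 + j8200000
Denominator: (j200)^2 + 91(j200) + 348 = -39652 + j18200
|N| = √(7800000² + 8200000²) ≈ 1.1317e+07, ∠N ≈ 133.57°
|D| = √(39652² + 18200²) ≈ 43629, ∠D ≈ 155.35°
|T| = 1.1317e+07 / 43629 ≈ 259.39
Gain = 20 log₁₀(259.39) ≈ 48.28 dB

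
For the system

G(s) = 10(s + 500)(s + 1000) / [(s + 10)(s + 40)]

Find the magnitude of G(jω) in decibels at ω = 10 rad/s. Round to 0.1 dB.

At s = jω = j10:
zero (s+500): 500 + j10 → |·| = √(500²+10²) = √250100 ≈ 500.1, ∠ = arctan(10/500) ≈ 1.15°
zero (s+1000): 1000 + j10 → |·| = √(1000²+10²) = √1000100 ≈ 1000, ∠ = arctan(10/1000) ≈ 0.57°
pole (s+10): 10 + j10 → |·| = √(10²+10²) = √200 ≈ 14.142, ∠ = arctan(10/10) ≈ 45.00°
pole (s+40): 40 + j10 → |·| = √(40²+10²) = √1700 ≈ 41.231, ∠ = arctan(10/40) ≈ 14.04°
|G| = 10 · 5.001e+05 / 583.09 ≈ 8576.7
Gain = 20 log₁₀(8576.7) ≈ 78.67 dB

78.7 dB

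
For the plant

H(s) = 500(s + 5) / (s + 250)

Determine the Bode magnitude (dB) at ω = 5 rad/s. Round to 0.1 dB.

23.0 dB

At s = jω = j5:
zero (s+5): 5 + j5 → |·| = √(5²+5²) = √50 ≈ 7.0711, ∠ = arctan(5/5) ≈ 45.00°
pole (s+250): 250 + j5 → |·| = √(250²+5²) = √62525 ≈ 250.05, ∠ = arctan(5/250) ≈ 1.15°
|H| = 500 · 7.0711 / 250.05 ≈ 14.139
Gain = 20 log₁₀(14.139) ≈ 23.01 dB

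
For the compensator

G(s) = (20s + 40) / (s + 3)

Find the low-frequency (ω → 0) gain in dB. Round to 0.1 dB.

22.5 dB

G(0) = 40 / 3 ≈ 13.333
20 log₁₀(13.333) ≈ 22.50 dB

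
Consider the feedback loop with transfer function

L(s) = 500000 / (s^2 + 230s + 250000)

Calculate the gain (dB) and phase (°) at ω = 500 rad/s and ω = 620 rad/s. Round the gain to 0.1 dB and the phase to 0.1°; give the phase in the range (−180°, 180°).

At s = jω = j500:
quadratic: (j500)² + 230·j500 + 250000 = 0 + j115000 → |·| ≈ 1.15e+05, ∠ ≈ 90.00°
|L| = 500000 / 1.15e+05 ≈ 4.3478
Gain = 20 log₁₀(4.3478) ≈ 12.77 dB
∠L = 0.00° − 90.00° = -90.00°

At s = jω = j620:
quadratic: (j620)² + 230·j620 + 250000 = -134400 + j142600 → |·| ≈ 1.9595e+05, ∠ ≈ 133.30°
|L| = 500000 / 1.9595e+05 ≈ 2.5517
Gain = 20 log₁₀(2.5517) ≈ 8.14 dB
∠L = 0.00° − 133.30° = -133.30°

ω = 500: 12.8 dB, -90.0°; ω = 620: 8.1 dB, -133.3°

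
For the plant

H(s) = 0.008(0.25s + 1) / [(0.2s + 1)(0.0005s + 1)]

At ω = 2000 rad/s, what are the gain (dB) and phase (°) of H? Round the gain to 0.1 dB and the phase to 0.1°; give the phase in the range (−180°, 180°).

At ω = 2000 rad/s:
zero (1 + j2000·0.25) = 1 + j500 → |·| ≈ 500, ∠ ≈ 89.89°
pole (1 + j2000·0.2) = 1 + j400 → |·| ≈ 400, ∠ ≈ 89.86°
pole (1 + j2000·0.0005) = 1 + j1 → |·| ≈ 1.4142, ∠ ≈ 45.00°
|H| = 0.008 · 500 / (400 · 1.4142) ≈ 0.0070711
Gain = 20 log₁₀(0.0070711) ≈ -43.01 dB
∠H = (89.89°) − (89.86° + 45.00°) = -44.97°

-43.0 dB, -45.0°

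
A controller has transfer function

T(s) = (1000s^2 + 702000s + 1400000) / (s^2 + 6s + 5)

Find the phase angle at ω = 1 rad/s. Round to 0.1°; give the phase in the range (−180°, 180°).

Substitute s = j1:
Numerator: 1000(j1)^2 + 702000(j1) + 1400000 = 1399000 + j702000
Denominator: (j1)^2 + 6(j1) + 5 = 4 + j6
|N| = √(1399000² + 702000²) ≈ 1.5652e+06, ∠N ≈ 26.65°
|D| = √(4² + 6²) ≈ 7.2111, ∠D ≈ 56.31°
∠T = 26.65° − 56.31° = -29.66°

-29.7°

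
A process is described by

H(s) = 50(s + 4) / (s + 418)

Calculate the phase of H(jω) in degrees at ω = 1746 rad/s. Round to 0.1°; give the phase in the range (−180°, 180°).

At s = jω = j1746:
zero (s+4): 4 + j1746 → |·| = √(4²+1746²) = √3048532 ≈ 1746, ∠ = arctan(1746/4) ≈ 89.87°
pole (s+418): 418 + j1746 → |·| = √(418²+1746²) = √3223240 ≈ 1795.3, ∠ = arctan(1746/418) ≈ 76.54°
∠H = 89.87° − 76.54° = 13.33°

13.3°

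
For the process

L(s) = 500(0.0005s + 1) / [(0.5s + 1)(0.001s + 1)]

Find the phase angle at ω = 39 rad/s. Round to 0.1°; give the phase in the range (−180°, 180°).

At ω = 39 rad/s:
zero (1 + j39·0.0005) = 1 + j0.0195 → |·| ≈ 1.0002, ∠ ≈ 1.12°
pole (1 + j39·0.5) = 1 + j19.5 → |·| ≈ 19.526, ∠ ≈ 87.06°
pole (1 + j39·0.001) = 1 + j0.039 → |·| ≈ 1.0008, ∠ ≈ 2.23°
∠L = (1.12°) − (87.06° + 2.23°) = -88.17°

-88.2°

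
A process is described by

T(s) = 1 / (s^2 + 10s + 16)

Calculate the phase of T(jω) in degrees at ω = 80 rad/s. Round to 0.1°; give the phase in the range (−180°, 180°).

Substitute s = j80:
Numerator: 1 = 1 + j0
Denominator: (j80)^2 + 10(j80) + 16 = -6384 + j800
|N| = √(1² + 0²) ≈ 1, ∠N ≈ 0.00°
|D| = √(6384² + 800²) ≈ 6433.9, ∠D ≈ 172.86°
∠T = 0.00° − 172.86° = -172.86°

-172.9°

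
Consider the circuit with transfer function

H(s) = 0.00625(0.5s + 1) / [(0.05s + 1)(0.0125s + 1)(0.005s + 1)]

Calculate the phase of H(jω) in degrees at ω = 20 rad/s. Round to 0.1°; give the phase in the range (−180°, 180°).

At ω = 20 rad/s:
zero (1 + j20·0.5) = 1 + j10 → |·| ≈ 10.05, ∠ ≈ 84.29°
pole (1 + j20·0.05) = 1 + j1 → |·| ≈ 1.4142, ∠ ≈ 45.00°
pole (1 + j20·0.0125) = 1 + j0.25 → |·| ≈ 1.0308, ∠ ≈ 14.04°
pole (1 + j20·0.005) = 1 + j0.1 → |·| ≈ 1.005, ∠ ≈ 5.71°
∠H = (84.29°) − (45.00° + 14.04° + 5.71°) = 19.54°

19.5°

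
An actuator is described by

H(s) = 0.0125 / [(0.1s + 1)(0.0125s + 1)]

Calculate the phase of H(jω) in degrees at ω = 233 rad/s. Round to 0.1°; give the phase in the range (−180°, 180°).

-158.6°

At ω = 233 rad/s:
pole (1 + j233·0.1) = 1 + j23.3 → |·| ≈ 23.321, ∠ ≈ 87.54°
pole (1 + j233·0.0125) = 1 + j2.9125 → |·| ≈ 3.0794, ∠ ≈ 71.05°
∠H = (0°) − (87.54° + 71.05°) = -158.59°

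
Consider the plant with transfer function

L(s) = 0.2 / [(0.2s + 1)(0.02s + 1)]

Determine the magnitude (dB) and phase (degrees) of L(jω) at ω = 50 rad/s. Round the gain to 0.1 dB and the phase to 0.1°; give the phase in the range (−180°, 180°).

At ω = 50 rad/s:
pole (1 + j50·0.2) = 1 + j10 → |·| ≈ 10.05, ∠ ≈ 84.29°
pole (1 + j50·0.02) = 1 + j1 → |·| ≈ 1.4142, ∠ ≈ 45.00°
|L| = 0.2 · 1 / (10.05 · 1.4142) ≈ 0.014072
Gain = 20 log₁₀(0.014072) ≈ -37.03 dB
∠L = (0°) − (84.29° + 45.00°) = -129.29°

-37.0 dB, -129.3°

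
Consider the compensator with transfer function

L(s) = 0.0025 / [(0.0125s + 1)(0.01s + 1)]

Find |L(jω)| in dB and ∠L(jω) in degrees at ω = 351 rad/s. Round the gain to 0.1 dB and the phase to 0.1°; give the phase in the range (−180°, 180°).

-76.4 dB, -151.3°

At ω = 351 rad/s:
pole (1 + j351·0.0125) = 1 + j4.3875 → |·| ≈ 4.5, ∠ ≈ 77.16°
pole (1 + j351·0.01) = 1 + j3.51 → |·| ≈ 3.6497, ∠ ≈ 74.10°
|L| = 0.0025 · 1 / (4.5 · 3.6497) ≈ 0.00015222
Gain = 20 log₁₀(0.00015222) ≈ -76.35 dB
∠L = (0°) − (77.16° + 74.10°) = -151.26°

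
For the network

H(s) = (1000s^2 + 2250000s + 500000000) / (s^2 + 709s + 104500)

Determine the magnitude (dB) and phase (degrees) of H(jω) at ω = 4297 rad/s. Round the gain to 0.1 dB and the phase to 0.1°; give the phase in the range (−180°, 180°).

60.8 dB, -18.9°

Substitute s = j4297:
Numerator: 1000(j4297)^2 + 2250000(j4297) + 500000000 = -17964209000 + j9668250000
Denominator: (j4297)^2 + 709(j4297) + 104500 = -18359709 + j3046573
|N| = √(17964209000² + 9668250000²) ≈ 2.0401e+10, ∠N ≈ 151.71°
|D| = √(18359709² + 3046573²) ≈ 1.8611e+07, ∠D ≈ 170.58°
|H| = 2.0401e+10 / 1.8611e+07 ≈ 1096.2
Gain = 20 log₁₀(1096.2) ≈ 60.80 dB
∠H = 151.71° − 170.58° = -18.87°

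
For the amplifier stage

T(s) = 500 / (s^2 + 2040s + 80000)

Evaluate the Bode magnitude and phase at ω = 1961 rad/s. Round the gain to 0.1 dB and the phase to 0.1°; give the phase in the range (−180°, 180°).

Substitute s = j1961:
Numerator: 500 = 500 + j0
Denominator: (j1961)^2 + 2040(j1961) + 80000 = -3765521 + j4000440
|N| = √(500² + 0²) ≈ 500, ∠N ≈ 0.00°
|D| = √(3765521² + 4000440²) ≈ 5.4939e+06, ∠D ≈ 133.27°
|T| = 500 / 5.4939e+06 ≈ 9.101e-05
Gain = 20 log₁₀(9.101e-05) ≈ -80.82 dB
∠T = 0.00° − 133.27° = -133.27°

-80.8 dB, -133.3°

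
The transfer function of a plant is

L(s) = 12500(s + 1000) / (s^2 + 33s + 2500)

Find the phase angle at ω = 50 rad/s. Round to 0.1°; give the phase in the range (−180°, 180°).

-87.1°

At s = jω = j50:
zero (s+1000): 1000 + j50 → |·| = √(1000²+50²) = √1002500 ≈ 1001.2, ∠ = arctan(50/1000) ≈ 2.86°
quadratic: (j50)² + 33·j50 + 2500 = 0 + j1650 → |·| ≈ 1650, ∠ ≈ 90.00°
∠L = 2.86° − 90.00° = -87.14°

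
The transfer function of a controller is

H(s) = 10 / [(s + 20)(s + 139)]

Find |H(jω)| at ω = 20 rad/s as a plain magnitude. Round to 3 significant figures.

0.00252

At s = jω = j20:
pole (s+20): 20 + j20 → |·| = √(20²+20²) = √800 ≈ 28.284, ∠ = arctan(20/20) ≈ 45.00°
pole (s+139): 139 + j20 → |·| = √(139²+20²) = √19721 ≈ 140.43, ∠ = arctan(20/139) ≈ 8.19°
|H| = 10 / 3971.9 ≈ 0.0025177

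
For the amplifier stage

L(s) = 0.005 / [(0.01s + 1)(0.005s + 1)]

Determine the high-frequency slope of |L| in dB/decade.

Each pole contributes −20 dB/decade at high frequency; each zero contributes +20 dB/decade.
Net: 0 zero(s) − 2 pole(s) → -40 dB/decade.

-40 dB/decade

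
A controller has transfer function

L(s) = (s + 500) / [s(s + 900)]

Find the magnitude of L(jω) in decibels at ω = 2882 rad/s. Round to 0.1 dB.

-69.5 dB

At s = jω = j2882:
zero (s+500): 500 + j2882 → |·| = √(500²+2882²) = √8555924 ≈ 2925.1, ∠ = arctan(2882/500) ≈ 80.16°
pole (s+900): 900 + j2882 → |·| = √(900²+2882²) = √9115924 ≈ 3019.3, ∠ = arctan(2882/900) ≈ 72.66°
pole at origin: |s| = 2882, ∠ = 90.00° (in denominator)
|L| = 1 · 2925.1 / 8.7016e+06 ≈ 0.00033616
Gain = 20 log₁₀(0.00033616) ≈ -69.47 dB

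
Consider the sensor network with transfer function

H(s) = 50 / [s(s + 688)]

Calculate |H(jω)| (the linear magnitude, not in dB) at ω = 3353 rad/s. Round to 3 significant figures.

At s = jω = j3353:
pole (s+688): 688 + j3353 → |·| = √(688²+3353²) = √11715953 ≈ 3422.9, ∠ = arctan(3353/688) ≈ 78.40°
pole at origin: |s| = 3353, ∠ = 90.00° (in denominator)
|H| = 50 / 1.1477e+07 ≈ 4.3565e-06

4.36e-06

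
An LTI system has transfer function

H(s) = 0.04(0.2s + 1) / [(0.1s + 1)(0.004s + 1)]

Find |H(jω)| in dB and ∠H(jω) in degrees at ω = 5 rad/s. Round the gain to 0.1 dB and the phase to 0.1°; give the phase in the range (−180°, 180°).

-25.9 dB, 17.3°

At ω = 5 rad/s:
zero (1 + j5·0.2) = 1 + j1 → |·| ≈ 1.4142, ∠ ≈ 45.00°
pole (1 + j5·0.1) = 1 + j0.5 → |·| ≈ 1.118, ∠ ≈ 26.57°
pole (1 + j5·0.004) = 1 + j0.02 → |·| ≈ 1.0002, ∠ ≈ 1.15°
|H| = 0.04 · 1.4142 / (1.118 · 1.0002) ≈ 0.050587
Gain = 20 log₁₀(0.050587) ≈ -25.92 dB
∠H = (45.00°) − (26.57° + 1.15°) = 17.28°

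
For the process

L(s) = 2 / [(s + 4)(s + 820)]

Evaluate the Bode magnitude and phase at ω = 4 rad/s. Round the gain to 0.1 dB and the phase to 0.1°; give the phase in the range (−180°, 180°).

At s = jω = j4:
pole (s+4): 4 + j4 → |·| = √(4²+4²) = √32 ≈ 5.6569, ∠ = arctan(4/4) ≈ 45.00°
pole (s+820): 820 + j4 → |·| = √(820²+4²) = √672416 ≈ 820.01, ∠ = arctan(4/820) ≈ 0.28°
|L| = 2 / 4638.7 ≈ 0.00043116
Gain = 20 log₁₀(0.00043116) ≈ -67.31 dB
∠L = 0.00° − 45.28° = -45.28°

-67.3 dB, -45.3°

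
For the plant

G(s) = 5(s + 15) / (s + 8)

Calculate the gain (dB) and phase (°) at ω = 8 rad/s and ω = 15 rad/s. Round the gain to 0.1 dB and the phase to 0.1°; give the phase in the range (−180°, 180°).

ω = 8: 17.5 dB, -16.9°; ω = 15: 15.9 dB, -16.9°

At s = jω = j8:
zero (s+15): 15 + j8 → |·| = √(15²+8²) = √289 ≈ 17, ∠ = arctan(8/15) ≈ 28.07°
pole (s+8): 8 + j8 → |·| = √(8²+8²) = √128 ≈ 11.314, ∠ = arctan(8/8) ≈ 45.00°
|G| = 5 · 17 / 11.314 ≈ 7.5128
Gain = 20 log₁₀(7.5128) ≈ 17.52 dB
∠G = 28.07° − 45.00° = -16.93°

At s = jω = j15:
zero (s+15): 15 + j15 → |·| = √(15²+15²) = √450 ≈ 21.213, ∠ = arctan(15/15) ≈ 45.00°
pole (s+8): 8 + j15 → |·| = √(8²+15²) = √289 ≈ 17, ∠ = arctan(15/8) ≈ 61.93°
|G| = 5 · 21.213 / 17 ≈ 6.2391
Gain = 20 log₁₀(6.2391) ≈ 15.90 dB
∠G = 45.00° − 61.93° = -16.93°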